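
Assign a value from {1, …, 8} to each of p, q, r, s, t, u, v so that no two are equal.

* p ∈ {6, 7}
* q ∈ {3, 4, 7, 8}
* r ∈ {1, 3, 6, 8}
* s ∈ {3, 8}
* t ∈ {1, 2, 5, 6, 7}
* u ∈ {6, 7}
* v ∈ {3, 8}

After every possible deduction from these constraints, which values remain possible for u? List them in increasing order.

6, 7

p and u between them cover only {6, 7} — a naked pair. Remove those values from q, r, t.
The 2 variables s and v are confined to {3, 8}, which locks those values in; drop them from q, r.
q must be 4 (only option left).
That leaves r = 1. So t can't be 1.
No further eliminations apply; u can still be any of 6, 7.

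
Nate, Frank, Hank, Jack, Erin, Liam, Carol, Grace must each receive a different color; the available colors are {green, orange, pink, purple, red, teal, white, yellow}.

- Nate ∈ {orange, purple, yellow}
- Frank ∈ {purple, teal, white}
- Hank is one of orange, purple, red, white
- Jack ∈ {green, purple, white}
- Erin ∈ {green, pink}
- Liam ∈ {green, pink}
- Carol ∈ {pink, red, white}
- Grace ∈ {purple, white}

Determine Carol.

Among the 8 variables, teal fits only Frank (and all 8 values in {green, orange, pink, purple, red, teal, white, yellow} must be used), so Frank = teal.
Among the 7 still-open variables, yellow fits only Nate (and all 7 values in {green, orange, pink, purple, red, white, yellow} must be used), so Nate = yellow.
The 6 still-open variables together cover exactly {green, orange, pink, purple, red, white} — 6 values for 6 variables — and orange appears only in Hank's list, so Hank = orange.
Among the 5 still-open variables, red fits only Carol (and all 5 values in {green, pink, purple, red, white} must be used), so Carol = red.

red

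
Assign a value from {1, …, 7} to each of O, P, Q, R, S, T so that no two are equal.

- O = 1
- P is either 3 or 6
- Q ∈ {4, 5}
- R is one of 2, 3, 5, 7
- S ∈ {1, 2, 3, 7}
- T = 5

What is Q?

4

O has just one choice, so O = 1. So S can't be 1.
That leaves T = 5. Strike 5 from Q, R.
So Q = 4.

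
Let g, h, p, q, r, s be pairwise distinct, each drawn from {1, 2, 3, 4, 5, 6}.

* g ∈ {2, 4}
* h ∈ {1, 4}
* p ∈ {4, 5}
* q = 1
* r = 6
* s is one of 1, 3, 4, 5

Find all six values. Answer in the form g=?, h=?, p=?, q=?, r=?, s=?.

g=2, h=4, p=5, q=1, r=6, s=3

q must be 1 (only option left). Eliminate 1 elsewhere: h, s.
r has just one choice, so r = 6.
h must be 4 (only option left). Remove 4 from g, p, s.
p has just one choice, so p = 5. Eliminate 5 elsewhere: s.
s's domain is down to {3}, so s = 3.
g must be 2 (only option left).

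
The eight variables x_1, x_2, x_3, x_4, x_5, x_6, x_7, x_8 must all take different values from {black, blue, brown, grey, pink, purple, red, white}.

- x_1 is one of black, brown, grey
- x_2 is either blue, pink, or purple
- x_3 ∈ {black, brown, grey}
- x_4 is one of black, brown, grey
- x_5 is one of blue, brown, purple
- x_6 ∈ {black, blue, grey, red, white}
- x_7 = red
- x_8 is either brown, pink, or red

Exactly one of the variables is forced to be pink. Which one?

x_8

x_7's domain is down to {red}, so x_7 = red. Eliminate red elsewhere: x_6, x_8.
The 7 still-open variables together cover exactly {black, blue, brown, grey, pink, purple, white} — 7 values for 7 variables — and white appears only in x_6's list, so x_6 = white.
x_1, x_3, x_4 share exactly the 3 values {black, brown, grey}; by pigeonhole those values go to them, so strike black, brown, grey from x_5, x_8.
So pink goes to x_8.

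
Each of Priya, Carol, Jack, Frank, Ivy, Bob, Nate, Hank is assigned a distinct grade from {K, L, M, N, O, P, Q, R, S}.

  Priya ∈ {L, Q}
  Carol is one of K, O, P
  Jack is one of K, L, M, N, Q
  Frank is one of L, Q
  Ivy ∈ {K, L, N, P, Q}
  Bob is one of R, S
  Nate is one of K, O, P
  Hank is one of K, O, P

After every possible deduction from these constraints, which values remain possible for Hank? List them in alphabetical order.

Priya and Frank between them cover only {L, Q} — a naked pair. Remove those values from Jack, Ivy.
The 3 variables Carol, Nate, Hank are confined to {K, O, P}, which locks those values in; drop them from Jack, Ivy.
Ivy must be N (only option left). Eliminate N elsewhere: Jack.
Jack's domain is down to {M}, so Jack = M.
No further eliminations apply; Hank can still be any of K, O, P.

K, O, P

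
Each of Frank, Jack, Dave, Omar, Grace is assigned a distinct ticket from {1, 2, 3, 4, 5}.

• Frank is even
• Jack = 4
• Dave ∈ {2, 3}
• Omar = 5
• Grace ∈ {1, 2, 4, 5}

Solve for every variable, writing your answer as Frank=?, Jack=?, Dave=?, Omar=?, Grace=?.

Jack's domain is down to {4}, so Jack = 4. So Frank, Grace can't be 4.
Omar has just one choice, so Omar = 5. Remove 5 from Grace.
Frank's domain is down to {2}, so Frank = 2. So Dave, Grace can't be 2.
Dave's domain is down to {3}, so Dave = 3.
Grace has just one choice, so Grace = 1.

Frank=2, Jack=4, Dave=3, Omar=5, Grace=1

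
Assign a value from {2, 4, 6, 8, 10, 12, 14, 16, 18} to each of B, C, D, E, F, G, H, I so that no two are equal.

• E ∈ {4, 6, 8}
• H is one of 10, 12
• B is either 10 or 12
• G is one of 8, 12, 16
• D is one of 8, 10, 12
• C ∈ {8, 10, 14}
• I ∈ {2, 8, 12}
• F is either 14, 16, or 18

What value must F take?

18

The 2 variables B and H are confined to {10, 12}, which locks those values in; drop them from C, D, G, I.
D has just one choice, so D = 8. So C, E, G, I can't be 8.
That leaves G = 16. So F can't be 16.
I must be 2 (only option left).
C has just one choice, so C = 14. Remove 14 from F.
So F = 18.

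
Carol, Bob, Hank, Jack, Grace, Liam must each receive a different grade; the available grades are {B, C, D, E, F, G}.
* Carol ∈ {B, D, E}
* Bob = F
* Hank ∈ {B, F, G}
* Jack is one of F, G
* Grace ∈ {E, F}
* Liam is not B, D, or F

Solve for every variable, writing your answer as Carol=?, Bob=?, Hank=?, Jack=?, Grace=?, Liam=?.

Bob has just one choice, so Bob = F. Strike F from Hank, Jack, Grace.
Jack must be G (only option left). So Hank, Liam can't be G.
Grace must be E (only option left). So Carol, Liam can't be E.
Liam has just one choice, so Liam = C.
That leaves Hank = B. Remove B from Carol.
That leaves Carol = D.

Carol=D, Bob=F, Hank=B, Jack=G, Grace=E, Liam=C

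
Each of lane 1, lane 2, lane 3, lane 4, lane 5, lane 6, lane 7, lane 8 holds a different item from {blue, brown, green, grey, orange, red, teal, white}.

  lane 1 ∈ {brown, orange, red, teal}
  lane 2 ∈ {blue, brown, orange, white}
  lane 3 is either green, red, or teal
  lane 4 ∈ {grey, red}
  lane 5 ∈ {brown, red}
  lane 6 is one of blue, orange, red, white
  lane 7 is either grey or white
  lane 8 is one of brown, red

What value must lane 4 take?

The 8 variables draw from only 8 values {blue, brown, green, grey, orange, red, teal, white}, so each is used; only lane 3 can be green, hence lane 3 = green.
Among the 7 still-open variables, teal fits only lane 1 (and all 7 values in {blue, brown, grey, orange, red, teal, white} must be used), so lane 1 = teal.
The 2 variables lane 5 and lane 8 are confined to {brown, red}, which locks those values in; drop them from lane 2, lane 4, lane 6.
So lane 4 = grey.

grey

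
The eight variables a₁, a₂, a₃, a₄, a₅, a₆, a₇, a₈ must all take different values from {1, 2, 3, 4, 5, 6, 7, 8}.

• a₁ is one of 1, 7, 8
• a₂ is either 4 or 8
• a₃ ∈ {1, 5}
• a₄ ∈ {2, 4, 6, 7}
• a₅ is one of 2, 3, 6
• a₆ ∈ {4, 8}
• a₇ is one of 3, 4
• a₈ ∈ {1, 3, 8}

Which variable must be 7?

a₁

The 8 variables together cover exactly {1, 2, 3, 4, 5, 6, 7, 8} — 8 values for 8 variables — and 5 appears only in a₃'s list, so a₃ = 5.
The 2 variables a₂ and a₆ are confined to {4, 8}, which locks those values in; drop them from a₁, a₄, a₇, a₈.
a₇ has just one choice, so a₇ = 3. Strike 3 from a₅, a₈.
a₈ has just one choice, so a₈ = 1. Strike 1 from a₁.
So 7 goes to a₁.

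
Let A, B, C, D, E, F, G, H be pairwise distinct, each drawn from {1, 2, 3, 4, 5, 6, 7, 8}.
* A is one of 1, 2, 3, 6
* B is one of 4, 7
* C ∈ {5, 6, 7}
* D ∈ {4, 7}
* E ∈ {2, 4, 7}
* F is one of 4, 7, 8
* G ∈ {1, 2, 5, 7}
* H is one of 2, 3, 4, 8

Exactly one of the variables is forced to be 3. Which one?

B and D between them cover only {4, 7} — a naked pair. Remove those values from C, E, F, G, H.
E must be 2 (only option left). So A, G, H can't be 2.
F must be 8 (only option left). Remove 8 from H.
So 3 goes to H.

H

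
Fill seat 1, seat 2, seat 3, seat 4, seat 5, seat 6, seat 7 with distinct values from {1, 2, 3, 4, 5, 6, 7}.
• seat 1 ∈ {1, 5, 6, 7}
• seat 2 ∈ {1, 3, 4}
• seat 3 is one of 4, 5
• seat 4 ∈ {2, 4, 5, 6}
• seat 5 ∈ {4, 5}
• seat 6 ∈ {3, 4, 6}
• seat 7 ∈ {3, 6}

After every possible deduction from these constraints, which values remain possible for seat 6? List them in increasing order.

3, 6

The 7 variables together cover exactly {1, 2, 3, 4, 5, 6, 7} — 7 values for 7 variables — and 2 appears only in seat 4's list, so seat 4 = 2.
Among the 6 still-open variables, 7 fits only seat 1 (and all 6 values in {1, 3, 4, 5, 6, 7} must be used), so seat 1 = 7.
The 5 still-open variables together cover exactly {1, 3, 4, 5, 6} — 5 values for 5 variables — and 1 appears only in seat 2's list, so seat 2 = 1.
seat 3 and seat 5 between them cover only {4, 5} — a naked pair. Remove those values from seat 6.
No further eliminations apply; seat 6 can still be any of 3, 6.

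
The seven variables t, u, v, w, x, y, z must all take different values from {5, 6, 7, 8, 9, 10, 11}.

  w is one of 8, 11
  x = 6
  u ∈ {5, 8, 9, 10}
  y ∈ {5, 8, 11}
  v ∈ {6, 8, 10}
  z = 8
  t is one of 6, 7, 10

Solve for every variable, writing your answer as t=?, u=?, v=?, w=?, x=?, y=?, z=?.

t=7, u=9, v=10, w=11, x=6, y=5, z=8

x has just one choice, so x = 6. So t, v can't be 6.
z has just one choice, so z = 8. Strike 8 from u, v, w, y.
v has just one choice, so v = 10. Strike 10 from t, u.
That leaves w = 11. Remove 11 from y.
y has just one choice, so y = 5. Remove 5 from u.
That leaves t = 7.
u's domain is down to {9}, so u = 9.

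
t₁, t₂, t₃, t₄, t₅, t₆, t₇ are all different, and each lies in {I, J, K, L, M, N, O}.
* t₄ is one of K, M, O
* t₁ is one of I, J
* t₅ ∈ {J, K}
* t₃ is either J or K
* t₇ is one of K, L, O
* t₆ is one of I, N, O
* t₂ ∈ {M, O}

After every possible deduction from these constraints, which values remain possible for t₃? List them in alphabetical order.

Among the 7 variables, L fits only t₇ (and all 7 values in {I, J, K, L, M, N, O} must be used), so t₇ = L.
The 6 still-open variables together cover exactly {I, J, K, M, N, O} — 6 values for 6 variables — and N appears only in t₆'s list, so t₆ = N.
The 5 still-open variables together cover exactly {I, J, K, M, O} — 5 values for 5 variables — and I appears only in t₁'s list, so t₁ = I.
t₃ and t₅ between them cover only {J, K} — a naked pair. Remove those values from t₄.
No further eliminations apply; t₃ can still be any of J, K.

J, K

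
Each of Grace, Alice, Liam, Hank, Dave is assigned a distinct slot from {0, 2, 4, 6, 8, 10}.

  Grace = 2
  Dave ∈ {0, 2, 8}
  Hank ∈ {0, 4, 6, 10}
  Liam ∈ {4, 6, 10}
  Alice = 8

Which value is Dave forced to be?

Grace's domain is down to {2}, so Grace = 2. Remove 2 from Dave.
Alice has just one choice, so Alice = 8. So Dave can't be 8.
So Dave = 0.

0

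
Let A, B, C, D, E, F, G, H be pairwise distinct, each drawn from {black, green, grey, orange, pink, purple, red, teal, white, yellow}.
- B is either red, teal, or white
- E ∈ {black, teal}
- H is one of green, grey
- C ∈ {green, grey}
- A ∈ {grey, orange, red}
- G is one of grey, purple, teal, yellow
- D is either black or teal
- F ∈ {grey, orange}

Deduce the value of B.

C and H share exactly the 2 values {green, grey}; by pigeonhole those values go to them, so strike green, grey from A, F, G.
F has just one choice, so F = orange. Eliminate orange elsewhere: A.
A must be red (only option left). So B can't be red.
D and E between them cover only {black, teal} — a naked pair. Remove those values from B, G.
So B = white.

white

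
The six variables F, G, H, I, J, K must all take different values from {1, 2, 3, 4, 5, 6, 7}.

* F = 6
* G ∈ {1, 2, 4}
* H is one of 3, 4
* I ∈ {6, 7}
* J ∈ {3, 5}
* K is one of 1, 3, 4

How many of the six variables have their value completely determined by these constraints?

F's domain is down to {6}, so F = 6. Remove 6 from I.
I has just one choice, so I = 7.
Determined: F=6, I=7. The other variables each still have more than one consistent value. That makes 2.

2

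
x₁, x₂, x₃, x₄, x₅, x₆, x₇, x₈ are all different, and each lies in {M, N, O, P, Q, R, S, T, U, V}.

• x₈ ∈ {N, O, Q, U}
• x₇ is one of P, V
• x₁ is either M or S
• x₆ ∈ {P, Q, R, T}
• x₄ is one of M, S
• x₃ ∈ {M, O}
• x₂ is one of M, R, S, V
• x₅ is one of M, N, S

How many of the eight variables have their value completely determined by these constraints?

2

The 2 variables x₁ and x₄ are confined to {M, S}, which locks those values in; drop them from x₂, x₃, x₅.
x₃'s domain is down to {O}, so x₃ = O. Strike O from x₈.
x₅'s domain is down to {N}, so x₅ = N. Eliminate N elsewhere: x₈.
Determined: x₃=O, x₅=N. The other variables each still have more than one consistent value. That makes 2.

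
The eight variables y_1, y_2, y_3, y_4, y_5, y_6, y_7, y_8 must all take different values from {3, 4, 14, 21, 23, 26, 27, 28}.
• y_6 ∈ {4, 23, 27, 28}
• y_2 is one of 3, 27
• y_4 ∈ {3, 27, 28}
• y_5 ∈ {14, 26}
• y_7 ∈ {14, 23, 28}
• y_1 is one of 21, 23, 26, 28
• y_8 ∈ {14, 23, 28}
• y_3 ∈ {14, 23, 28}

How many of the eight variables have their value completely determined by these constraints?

3

Among the 8 variables, 4 fits only y_6 (and all 8 values in {3, 4, 14, 21, 23, 26, 27, 28} must be used), so y_6 = 4.
The 7 still-open variables together cover exactly {3, 14, 21, 23, 26, 27, 28} — 7 values for 7 variables — and 21 appears only in y_1's list, so y_1 = 21.
The 6 still-open variables together cover exactly {3, 14, 23, 26, 27, 28} — 6 values for 6 variables — and 26 appears only in y_5's list, so y_5 = 26.
The 3 variables y_3, y_7, y_8 are confined to {14, 23, 28}, which locks those values in; drop them from y_4.
Determined: y_1=21, y_5=26, y_6=4. The other variables each still have more than one consistent value. That makes 3.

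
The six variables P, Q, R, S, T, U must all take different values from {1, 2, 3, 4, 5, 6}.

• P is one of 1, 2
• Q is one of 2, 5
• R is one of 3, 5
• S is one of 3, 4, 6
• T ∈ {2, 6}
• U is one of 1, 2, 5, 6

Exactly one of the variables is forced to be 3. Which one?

R

The 6 variables draw from only 6 values {1, 2, 3, 4, 5, 6}, so each is used; only S can be 4, hence S = 4.
The 5 still-open variables together cover exactly {1, 2, 3, 5, 6} — 5 values for 5 variables — and 3 appears only in R's list, so R = 3.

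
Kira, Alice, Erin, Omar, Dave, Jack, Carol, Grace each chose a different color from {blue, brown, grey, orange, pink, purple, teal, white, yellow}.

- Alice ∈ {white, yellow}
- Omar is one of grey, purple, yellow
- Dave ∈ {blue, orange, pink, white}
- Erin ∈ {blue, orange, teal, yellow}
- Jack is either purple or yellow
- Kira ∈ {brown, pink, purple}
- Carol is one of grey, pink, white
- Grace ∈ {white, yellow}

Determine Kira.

Alice and Grace share exactly the 2 values {white, yellow}; by pigeonhole those values go to them, so strike white, yellow from Erin, Omar, Dave, Jack, Carol.
Jack's domain is down to {purple}, so Jack = purple. Strike purple from Kira, Omar.
That leaves Omar = grey. Eliminate grey elsewhere: Carol.
Carol must be pink (only option left). Eliminate pink elsewhere: Kira, Dave.
So Kira = brown.

brown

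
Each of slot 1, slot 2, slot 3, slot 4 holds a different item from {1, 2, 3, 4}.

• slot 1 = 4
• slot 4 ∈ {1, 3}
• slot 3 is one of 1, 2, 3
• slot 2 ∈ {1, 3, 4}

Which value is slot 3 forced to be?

2

slot 1 has just one choice, so slot 1 = 4. Strike 4 from slot 2.
The 3 still-open variables draw from only 3 values {1, 2, 3}, so each is used; only slot 3 can be 2, hence slot 3 = 2.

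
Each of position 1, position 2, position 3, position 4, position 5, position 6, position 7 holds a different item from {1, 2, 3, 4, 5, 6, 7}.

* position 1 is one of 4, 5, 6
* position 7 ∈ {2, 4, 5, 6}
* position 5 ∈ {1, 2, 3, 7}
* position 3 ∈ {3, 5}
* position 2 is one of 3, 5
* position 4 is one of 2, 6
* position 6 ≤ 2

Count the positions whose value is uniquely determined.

The 7 variables draw from only 7 values {1, 2, 3, 4, 5, 6, 7}, so each is used; only position 5 can be 7, hence position 5 = 7.
Among the 6 still-open variables, 1 fits only position 6 (and all 6 values in {1, 2, 3, 4, 5, 6} must be used), so position 6 = 1.
The 2 variables position 2 and position 3 are confined to {3, 5}, which locks those values in; drop them from position 1, position 7.
Determined: position 5=7, position 6=1. The other positions each still have more than one consistent value. That makes 2.

2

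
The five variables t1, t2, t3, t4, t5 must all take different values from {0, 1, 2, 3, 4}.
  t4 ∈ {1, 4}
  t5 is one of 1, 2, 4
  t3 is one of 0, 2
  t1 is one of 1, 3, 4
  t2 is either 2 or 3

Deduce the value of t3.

0

Among the 5 variables, 0 fits only t3 (and all 5 values in {0, 1, 2, 3, 4} must be used), so t3 = 0.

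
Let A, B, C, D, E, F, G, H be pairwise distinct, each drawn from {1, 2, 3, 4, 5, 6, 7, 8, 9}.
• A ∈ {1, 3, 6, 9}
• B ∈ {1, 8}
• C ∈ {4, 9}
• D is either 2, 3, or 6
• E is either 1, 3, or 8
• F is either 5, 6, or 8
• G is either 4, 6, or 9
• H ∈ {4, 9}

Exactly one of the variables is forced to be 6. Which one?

The 8 variables together cover exactly {1, 2, 3, 4, 5, 6, 8, 9} — 8 values for 8 variables — and 2 appears only in D's list, so D = 2.
Among the 7 still-open variables, 5 fits only F (and all 7 values in {1, 3, 4, 5, 6, 8, 9} must be used), so F = 5.
C and H between them cover only {4, 9} — a naked pair. Remove those values from A, G.
So 6 goes to G.

G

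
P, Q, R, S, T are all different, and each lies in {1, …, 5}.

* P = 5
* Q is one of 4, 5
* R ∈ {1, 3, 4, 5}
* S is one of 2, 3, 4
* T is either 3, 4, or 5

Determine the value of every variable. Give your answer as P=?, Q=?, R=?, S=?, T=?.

P=5, Q=4, R=1, S=2, T=3

P has just one choice, so P = 5. Remove 5 from Q, R, T.
Q's domain is down to {4}, so Q = 4. Strike 4 from R, S, T.
T's domain is down to {3}, so T = 3. Strike 3 from R, S.
R has just one choice, so R = 1.
S's domain is down to {2}, so S = 2.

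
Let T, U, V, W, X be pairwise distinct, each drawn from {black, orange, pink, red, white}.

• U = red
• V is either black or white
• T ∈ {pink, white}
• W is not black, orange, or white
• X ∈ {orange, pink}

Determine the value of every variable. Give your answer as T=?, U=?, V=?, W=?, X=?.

T=white, U=red, V=black, W=pink, X=orange

U has just one choice, so U = red. Eliminate red elsewhere: W.
W must be pink (only option left). So T, X can't be pink.
X's domain is down to {orange}, so X = orange.
T's domain is down to {white}, so T = white. Remove white from V.
V has just one choice, so V = black.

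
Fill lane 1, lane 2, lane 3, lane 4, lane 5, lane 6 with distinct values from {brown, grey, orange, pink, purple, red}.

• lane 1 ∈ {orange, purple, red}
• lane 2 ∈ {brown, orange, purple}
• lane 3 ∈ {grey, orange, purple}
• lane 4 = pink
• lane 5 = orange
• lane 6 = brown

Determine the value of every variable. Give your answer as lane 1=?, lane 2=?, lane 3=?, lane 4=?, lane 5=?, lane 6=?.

lane 4 has just one choice, so lane 4 = pink.
That leaves lane 5 = orange. Strike orange from lane 1, lane 2, lane 3.
lane 6's domain is down to {brown}, so lane 6 = brown. Eliminate brown elsewhere: lane 2.
lane 2 must be purple (only option left). Strike purple from lane 1, lane 3.
lane 3 has just one choice, so lane 3 = grey.
That leaves lane 1 = red.

lane 1=red, lane 2=purple, lane 3=grey, lane 4=pink, lane 5=orange, lane 6=brown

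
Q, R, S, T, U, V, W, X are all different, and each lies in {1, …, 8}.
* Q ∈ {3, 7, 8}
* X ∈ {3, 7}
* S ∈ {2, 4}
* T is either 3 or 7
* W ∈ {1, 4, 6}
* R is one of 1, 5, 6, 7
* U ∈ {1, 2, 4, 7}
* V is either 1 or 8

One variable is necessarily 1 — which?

V

The 8 variables together cover exactly {1, 2, 3, 4, 5, 6, 7, 8} — 8 values for 8 variables — and 5 appears only in R's list, so R = 5.
The 7 still-open variables together cover exactly {1, 2, 3, 4, 6, 7, 8} — 7 values for 7 variables — and 6 appears only in W's list, so W = 6.
T and X between them cover only {3, 7} — a naked pair. Remove those values from Q, U.
Q must be 8 (only option left). Strike 8 from V.
So 1 goes to V.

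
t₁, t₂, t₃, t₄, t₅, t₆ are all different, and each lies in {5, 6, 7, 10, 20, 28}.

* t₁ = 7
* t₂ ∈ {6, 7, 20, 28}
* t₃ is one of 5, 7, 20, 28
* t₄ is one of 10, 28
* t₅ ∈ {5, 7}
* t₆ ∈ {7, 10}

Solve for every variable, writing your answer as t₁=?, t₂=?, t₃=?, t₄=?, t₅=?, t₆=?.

t₁ must be 7 (only option left). So t₂, t₃, t₅, t₆ can't be 7.
t₅'s domain is down to {5}, so t₅ = 5. So t₃ can't be 5.
t₆ has just one choice, so t₆ = 10. Remove 10 from t₄.
t₄ must be 28 (only option left). Eliminate 28 elsewhere: t₂, t₃.
t₃'s domain is down to {20}, so t₃ = 20. Strike 20 from t₂.
That leaves t₂ = 6.

t₁=7, t₂=6, t₃=20, t₄=28, t₅=5, t₆=10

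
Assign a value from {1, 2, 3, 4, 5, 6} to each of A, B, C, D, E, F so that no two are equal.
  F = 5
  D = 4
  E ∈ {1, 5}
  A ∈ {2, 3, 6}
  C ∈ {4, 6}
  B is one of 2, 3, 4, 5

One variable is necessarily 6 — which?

D's domain is down to {4}, so D = 4. So B, C can't be 4.
So 6 goes to C.

C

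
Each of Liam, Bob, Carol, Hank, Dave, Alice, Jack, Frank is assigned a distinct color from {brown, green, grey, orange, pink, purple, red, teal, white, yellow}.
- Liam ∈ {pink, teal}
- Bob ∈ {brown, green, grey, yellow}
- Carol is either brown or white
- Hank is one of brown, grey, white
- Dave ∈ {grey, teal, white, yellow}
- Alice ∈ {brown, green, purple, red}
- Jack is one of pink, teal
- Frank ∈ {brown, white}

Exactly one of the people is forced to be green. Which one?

Liam and Jack between them cover only {pink, teal} — a naked pair. Remove those values from Dave.
Carol and Frank share exactly the 2 values {brown, white}; by pigeonhole those values go to them, so strike brown, white from Bob, Hank, Dave, Alice.
That leaves Hank = grey. Eliminate grey elsewhere: Bob, Dave.
Dave must be yellow (only option left). Remove yellow from Bob.
So green goes to Bob.

Bob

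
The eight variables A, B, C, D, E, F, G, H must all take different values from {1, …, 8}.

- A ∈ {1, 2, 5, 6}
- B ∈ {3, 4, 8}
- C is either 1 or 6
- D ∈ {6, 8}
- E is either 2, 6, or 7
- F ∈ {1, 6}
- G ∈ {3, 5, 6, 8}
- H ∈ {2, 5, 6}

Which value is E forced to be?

The 8 variables together cover exactly {1, 2, 3, 4, 5, 6, 7, 8} — 8 values for 8 variables — and 4 appears only in B's list, so B = 4.
The 7 still-open variables draw from only 7 values {1, 2, 3, 5, 6, 7, 8}, so each is used; only G can be 3, hence G = 3.
Among the 6 still-open variables, 7 fits only E (and all 6 values in {1, 2, 5, 6, 7, 8} must be used), so E = 7.

7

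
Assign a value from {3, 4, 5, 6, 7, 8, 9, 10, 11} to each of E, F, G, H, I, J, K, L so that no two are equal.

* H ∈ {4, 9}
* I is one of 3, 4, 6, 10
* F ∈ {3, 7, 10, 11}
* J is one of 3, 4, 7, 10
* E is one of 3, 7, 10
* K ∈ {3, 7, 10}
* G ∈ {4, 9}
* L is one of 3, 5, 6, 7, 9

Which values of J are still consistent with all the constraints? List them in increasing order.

3, 7, 10

Among the 8 variables, 5 fits only L (and all 8 values in {3, 4, 5, 6, 7, 9, 10, 11} must be used), so L = 5.
The 7 still-open variables together cover exactly {3, 4, 6, 7, 9, 10, 11} — 7 values for 7 variables — and 6 appears only in I's list, so I = 6.
The 6 still-open variables draw from only 6 values {3, 4, 7, 9, 10, 11}, so each is used; only F can be 11, hence F = 11.
The 2 variables G and H are confined to {4, 9}, which locks those values in; drop them from J.
No further eliminations apply; J can still be any of 3, 7, 10.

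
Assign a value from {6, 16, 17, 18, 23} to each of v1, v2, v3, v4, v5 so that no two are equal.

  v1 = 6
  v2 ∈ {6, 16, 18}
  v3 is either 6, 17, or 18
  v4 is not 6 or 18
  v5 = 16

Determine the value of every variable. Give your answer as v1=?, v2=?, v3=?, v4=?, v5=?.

v1=6, v2=18, v3=17, v4=23, v5=16

v1 has just one choice, so v1 = 6. Remove 6 from v2, v3.
v5 must be 16 (only option left). Strike 16 from v2, v4.
v2's domain is down to {18}, so v2 = 18. Eliminate 18 elsewhere: v3.
That leaves v3 = 17. Eliminate 17 elsewhere: v4.
v4 must be 23 (only option left).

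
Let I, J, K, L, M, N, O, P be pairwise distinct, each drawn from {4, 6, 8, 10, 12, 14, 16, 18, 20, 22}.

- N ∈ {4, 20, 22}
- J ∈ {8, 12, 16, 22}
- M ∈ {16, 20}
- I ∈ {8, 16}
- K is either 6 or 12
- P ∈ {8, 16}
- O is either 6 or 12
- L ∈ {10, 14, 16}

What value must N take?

I and P between them cover only {8, 16} — a naked pair. Remove those values from J, L, M.
M has just one choice, so M = 20. Eliminate 20 elsewhere: N.
The 2 variables K and O are confined to {6, 12}, which locks those values in; drop them from J.
J has just one choice, so J = 22. So N can't be 22.
So N = 4.

4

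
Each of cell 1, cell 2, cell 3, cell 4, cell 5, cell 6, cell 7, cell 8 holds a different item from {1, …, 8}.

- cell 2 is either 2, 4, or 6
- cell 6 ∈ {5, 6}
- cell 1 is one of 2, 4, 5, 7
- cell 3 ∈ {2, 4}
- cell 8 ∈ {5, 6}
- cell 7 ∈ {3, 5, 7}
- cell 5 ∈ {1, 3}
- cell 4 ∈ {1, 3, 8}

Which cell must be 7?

The 8 variables together cover exactly {1, 2, 3, 4, 5, 6, 7, 8} — 8 values for 8 variables — and 8 appears only in cell 4's list, so cell 4 = 8.
Among the 7 still-open variables, 1 fits only cell 5 (and all 7 values in {1, 2, 3, 4, 5, 6, 7} must be used), so cell 5 = 1.
Among the 6 still-open variables, 3 fits only cell 7 (and all 6 values in {2, 3, 4, 5, 6, 7} must be used), so cell 7 = 3.
The 5 still-open variables together cover exactly {2, 4, 5, 6, 7} — 5 values for 5 variables — and 7 appears only in cell 1's list, so cell 1 = 7.

cell 1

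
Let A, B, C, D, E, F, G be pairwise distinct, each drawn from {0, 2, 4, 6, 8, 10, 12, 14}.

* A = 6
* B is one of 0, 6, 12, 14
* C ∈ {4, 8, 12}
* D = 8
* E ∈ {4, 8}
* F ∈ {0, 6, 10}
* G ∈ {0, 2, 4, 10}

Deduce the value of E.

A must be 6 (only option left). Strike 6 from B, F.
D must be 8 (only option left). Strike 8 from C, E.
So E = 4.

4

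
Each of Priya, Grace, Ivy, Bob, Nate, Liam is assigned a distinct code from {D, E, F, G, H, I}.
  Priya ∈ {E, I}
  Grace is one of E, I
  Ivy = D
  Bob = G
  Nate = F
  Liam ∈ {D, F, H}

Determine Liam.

H

Ivy's domain is down to {D}, so Ivy = D. So Liam can't be D.
Bob must be G (only option left).
Nate's domain is down to {F}, so Nate = F. So Liam can't be F.
So Liam = H.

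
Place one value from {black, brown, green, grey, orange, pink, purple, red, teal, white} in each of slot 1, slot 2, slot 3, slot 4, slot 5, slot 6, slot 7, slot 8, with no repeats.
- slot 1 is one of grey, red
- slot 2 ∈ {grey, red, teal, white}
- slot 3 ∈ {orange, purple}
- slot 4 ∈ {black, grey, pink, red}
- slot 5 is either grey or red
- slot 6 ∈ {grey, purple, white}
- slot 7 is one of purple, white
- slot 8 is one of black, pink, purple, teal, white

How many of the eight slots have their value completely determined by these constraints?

2

The 8 variables together cover exactly {black, grey, orange, pink, purple, red, teal, white} — 8 values for 8 variables — and orange appears only in slot 3's list, so slot 3 = orange.
The 2 variables slot 1 and slot 5 are confined to {grey, red}, which locks those values in; drop them from slot 2, slot 4, slot 6.
slot 6 and slot 7 share exactly the 2 values {purple, white}; by pigeonhole those values go to them, so strike purple, white from slot 2, slot 8.
slot 2's domain is down to {teal}, so slot 2 = teal. Eliminate teal elsewhere: slot 8.
Determined: slot 2=teal, slot 3=orange. The other slots each still have more than one consistent value. That makes 2.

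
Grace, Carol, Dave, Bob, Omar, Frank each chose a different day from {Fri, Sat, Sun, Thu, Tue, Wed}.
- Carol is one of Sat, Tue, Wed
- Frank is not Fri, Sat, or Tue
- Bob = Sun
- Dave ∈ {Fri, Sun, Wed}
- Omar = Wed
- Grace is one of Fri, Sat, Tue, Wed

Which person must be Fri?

Bob must be Sun (only option left). So Dave, Frank can't be Sun.
Omar must be Wed (only option left). Eliminate Wed elsewhere: Grace, Carol, Dave, Frank.
So Fri goes to Dave.

Dave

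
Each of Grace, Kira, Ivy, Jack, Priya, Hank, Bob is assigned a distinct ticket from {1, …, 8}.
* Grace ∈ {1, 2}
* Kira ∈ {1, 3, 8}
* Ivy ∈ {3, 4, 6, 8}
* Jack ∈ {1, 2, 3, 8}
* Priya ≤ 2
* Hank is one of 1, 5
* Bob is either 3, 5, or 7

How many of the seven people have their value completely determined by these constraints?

The 2 variables Grace and Priya are confined to {1, 2}, which locks those values in; drop them from Kira, Jack, Hank.
That leaves Hank = 5. Strike 5 from Bob.
Kira and Jack share exactly the 2 values {3, 8}; by pigeonhole those values go to them, so strike 3, 8 from Ivy, Bob.
That leaves Bob = 7.
Determined: Hank=5, Bob=7. The other people each still have more than one consistent value. That makes 2.

2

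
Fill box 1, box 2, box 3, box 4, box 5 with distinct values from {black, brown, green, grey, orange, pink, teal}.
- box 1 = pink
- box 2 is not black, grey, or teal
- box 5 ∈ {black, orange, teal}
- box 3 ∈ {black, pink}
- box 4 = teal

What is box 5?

orange

box 1's domain is down to {pink}, so box 1 = pink. Eliminate pink elsewhere: box 2, box 3.
That leaves box 3 = black. So box 5 can't be black.
box 4 must be teal (only option left). Strike teal from box 5.
So box 5 = orange.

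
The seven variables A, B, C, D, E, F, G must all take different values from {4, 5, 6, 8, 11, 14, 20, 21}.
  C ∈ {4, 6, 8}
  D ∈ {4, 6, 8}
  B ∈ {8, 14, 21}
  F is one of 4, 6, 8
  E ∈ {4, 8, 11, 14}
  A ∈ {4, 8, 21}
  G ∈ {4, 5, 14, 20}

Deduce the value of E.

11

The 3 variables C, D, F are confined to {4, 6, 8}, which locks those values in; drop them from A, B, E, G.
A's domain is down to {21}, so A = 21. Eliminate 21 elsewhere: B.
B's domain is down to {14}, so B = 14. Eliminate 14 elsewhere: E, G.
So E = 11.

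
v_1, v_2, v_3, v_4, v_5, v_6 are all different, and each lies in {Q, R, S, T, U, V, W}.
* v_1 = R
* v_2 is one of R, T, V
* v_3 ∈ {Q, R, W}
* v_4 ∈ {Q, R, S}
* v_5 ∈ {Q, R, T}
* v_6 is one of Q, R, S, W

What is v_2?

v_1 has just one choice, so v_1 = R. So v_2, v_3, v_4, v_5, v_6 can't be R.
The 5 still-open variables draw from only 5 values {Q, S, T, V, W}, so each is used; only v_2 can be V, hence v_2 = V.

V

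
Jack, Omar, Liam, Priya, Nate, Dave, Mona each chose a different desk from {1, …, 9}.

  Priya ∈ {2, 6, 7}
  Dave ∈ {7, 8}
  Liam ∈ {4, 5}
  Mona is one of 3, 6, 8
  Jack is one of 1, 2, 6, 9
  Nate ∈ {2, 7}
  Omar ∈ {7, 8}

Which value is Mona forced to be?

3

Omar and Dave share exactly the 2 values {7, 8}; by pigeonhole those values go to them, so strike 7, 8 from Priya, Nate, Mona.
Nate has just one choice, so Nate = 2. Remove 2 from Jack, Priya.
Priya's domain is down to {6}, so Priya = 6. So Jack, Mona can't be 6.
So Mona = 3.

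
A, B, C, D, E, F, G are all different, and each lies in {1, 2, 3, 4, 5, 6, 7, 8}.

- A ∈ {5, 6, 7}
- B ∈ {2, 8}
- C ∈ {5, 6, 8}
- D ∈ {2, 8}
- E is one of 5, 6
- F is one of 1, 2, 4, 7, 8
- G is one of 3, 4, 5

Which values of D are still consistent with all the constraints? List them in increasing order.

2, 8

The 2 variables B and D are confined to {2, 8}, which locks those values in; drop them from C, F.
The 2 variables C and E are confined to {5, 6}, which locks those values in; drop them from A, G.
A must be 7 (only option left). Eliminate 7 elsewhere: F.
No further eliminations apply; D can still be any of 2, 8.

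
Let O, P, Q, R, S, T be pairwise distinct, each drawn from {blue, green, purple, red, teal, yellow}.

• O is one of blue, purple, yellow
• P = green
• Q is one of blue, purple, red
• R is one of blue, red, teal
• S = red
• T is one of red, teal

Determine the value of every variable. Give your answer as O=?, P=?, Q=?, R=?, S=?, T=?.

P's domain is down to {green}, so P = green.
That leaves S = red. Remove red from Q, R, T.
T has just one choice, so T = teal. Remove teal from R.
R's domain is down to {blue}, so R = blue. Eliminate blue elsewhere: O, Q.
Q's domain is down to {purple}, so Q = purple. Remove purple from O.
That leaves O = yellow.

O=yellow, P=green, Q=purple, R=blue, S=red, T=teal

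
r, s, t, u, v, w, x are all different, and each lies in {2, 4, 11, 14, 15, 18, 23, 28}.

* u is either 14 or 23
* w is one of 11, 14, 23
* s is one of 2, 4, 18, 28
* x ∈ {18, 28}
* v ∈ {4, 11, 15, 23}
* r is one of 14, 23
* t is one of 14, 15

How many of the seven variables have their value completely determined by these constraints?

r and u between them cover only {14, 23} — a naked pair. Remove those values from t, v, w.
That leaves t = 15. So v can't be 15.
w's domain is down to {11}, so w = 11. So v can't be 11.
That leaves v = 4. Strike 4 from s.
Determined: t=15, v=4, w=11. The other variables each still have more than one consistent value. That makes 3.

3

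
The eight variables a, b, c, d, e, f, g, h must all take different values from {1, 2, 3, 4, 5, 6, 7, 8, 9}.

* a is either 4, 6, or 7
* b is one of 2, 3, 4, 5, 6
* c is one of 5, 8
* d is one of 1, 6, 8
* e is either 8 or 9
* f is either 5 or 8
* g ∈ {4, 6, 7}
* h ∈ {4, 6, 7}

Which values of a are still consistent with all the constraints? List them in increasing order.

4, 6, 7

c and f between them cover only {5, 8} — a naked pair. Remove those values from b, d, e.
e must be 9 (only option left).
a, g, h share exactly the 3 values {4, 6, 7}; by pigeonhole those values go to them, so strike 4, 6, 7 from b, d.
d's domain is down to {1}, so d = 1.
No further eliminations apply; a can still be any of 4, 6, 7.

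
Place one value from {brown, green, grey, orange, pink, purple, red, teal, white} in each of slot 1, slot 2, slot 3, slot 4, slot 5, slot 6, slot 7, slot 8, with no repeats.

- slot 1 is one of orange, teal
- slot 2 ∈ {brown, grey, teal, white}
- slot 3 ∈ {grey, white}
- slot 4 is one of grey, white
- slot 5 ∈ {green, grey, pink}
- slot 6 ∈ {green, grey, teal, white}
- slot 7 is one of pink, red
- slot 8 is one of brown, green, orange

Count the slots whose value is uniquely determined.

2

Among the 8 variables, red fits only slot 7 (and all 8 values in {brown, green, grey, orange, pink, red, teal, white} must be used), so slot 7 = red.
Among the 7 still-open variables, pink fits only slot 5 (and all 7 values in {brown, green, grey, orange, pink, teal, white} must be used), so slot 5 = pink.
The 2 variables slot 3 and slot 4 are confined to {grey, white}, which locks those values in; drop them from slot 2, slot 6.
Determined: slot 5=pink, slot 7=red. The other slots each still have more than one consistent value. That makes 2.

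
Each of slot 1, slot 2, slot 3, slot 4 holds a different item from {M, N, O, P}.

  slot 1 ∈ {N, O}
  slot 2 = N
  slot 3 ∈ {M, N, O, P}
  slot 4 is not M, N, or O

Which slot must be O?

slot 2 has just one choice, so slot 2 = N. Eliminate N elsewhere: slot 1, slot 3.
So O goes to slot 1.

slot 1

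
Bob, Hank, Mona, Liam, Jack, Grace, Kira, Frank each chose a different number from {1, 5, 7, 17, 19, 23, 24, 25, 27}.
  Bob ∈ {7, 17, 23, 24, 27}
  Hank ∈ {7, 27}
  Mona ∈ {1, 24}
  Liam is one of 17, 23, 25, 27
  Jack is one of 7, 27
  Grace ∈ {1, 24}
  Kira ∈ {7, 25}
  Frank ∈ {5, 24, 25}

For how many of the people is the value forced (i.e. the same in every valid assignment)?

2

The 8 variables together cover exactly {1, 5, 7, 17, 23, 24, 25, 27} — 8 values for 8 variables — and 5 appears only in Frank's list, so Frank = 5.
Hank and Jack between them cover only {7, 27} — a naked pair. Remove those values from Bob, Liam, Kira.
Kira's domain is down to {25}, so Kira = 25. So Liam can't be 25.
The 2 variables Mona and Grace are confined to {1, 24}, which locks those values in; drop them from Bob.
Determined: Kira=25, Frank=5. The other people each still have more than one consistent value. That makes 2.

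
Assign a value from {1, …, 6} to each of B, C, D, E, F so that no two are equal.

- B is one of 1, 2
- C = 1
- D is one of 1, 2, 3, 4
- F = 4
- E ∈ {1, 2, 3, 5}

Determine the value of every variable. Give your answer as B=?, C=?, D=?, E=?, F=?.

B=2, C=1, D=3, E=5, F=4

C must be 1 (only option left). Eliminate 1 elsewhere: B, D, E.
That leaves F = 4. Remove 4 from D.
B has just one choice, so B = 2. Strike 2 from D, E.
D has just one choice, so D = 3. Eliminate 3 elsewhere: E.
E must be 5 (only option left).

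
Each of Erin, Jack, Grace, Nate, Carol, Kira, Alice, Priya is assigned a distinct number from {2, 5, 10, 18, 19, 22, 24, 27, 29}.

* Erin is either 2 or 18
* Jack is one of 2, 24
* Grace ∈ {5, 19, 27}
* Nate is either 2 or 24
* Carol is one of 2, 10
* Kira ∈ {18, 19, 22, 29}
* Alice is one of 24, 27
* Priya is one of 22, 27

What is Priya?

22

Jack and Nate between them cover only {2, 24} — a naked pair. Remove those values from Erin, Carol, Alice.
Erin must be 18 (only option left). Strike 18 from Kira.
Carol has just one choice, so Carol = 10.
Alice has just one choice, so Alice = 27. Strike 27 from Grace, Priya.
So Priya = 22.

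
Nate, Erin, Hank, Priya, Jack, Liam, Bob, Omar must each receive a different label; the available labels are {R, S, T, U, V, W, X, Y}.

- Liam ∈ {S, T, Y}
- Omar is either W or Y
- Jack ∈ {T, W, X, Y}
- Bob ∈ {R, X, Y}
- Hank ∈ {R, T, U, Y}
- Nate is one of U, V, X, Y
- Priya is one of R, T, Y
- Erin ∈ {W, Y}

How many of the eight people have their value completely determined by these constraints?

The 8 variables together cover exactly {R, S, T, U, V, W, X, Y} — 8 values for 8 variables — and S appears only in Liam's list, so Liam = S.
The 7 still-open variables draw from only 7 values {R, T, U, V, W, X, Y}, so each is used; only Nate can be V, hence Nate = V.
The 6 still-open variables draw from only 6 values {R, T, U, W, X, Y}, so each is used; only Hank can be U, hence Hank = U.
Erin and Omar share exactly the 2 values {W, Y}; by pigeonhole those values go to them, so strike W, Y from Priya, Jack, Bob.
Determined: Nate=V, Hank=U, Liam=S. The other people each still have more than one consistent value. That makes 3.

3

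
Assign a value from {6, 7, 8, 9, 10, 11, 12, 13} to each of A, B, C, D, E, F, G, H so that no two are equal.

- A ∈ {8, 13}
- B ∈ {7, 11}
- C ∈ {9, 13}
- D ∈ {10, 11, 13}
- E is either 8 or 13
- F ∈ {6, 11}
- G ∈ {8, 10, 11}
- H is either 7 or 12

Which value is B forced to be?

7

The 8 variables together cover exactly {6, 7, 8, 9, 10, 11, 12, 13} — 8 values for 8 variables — and 6 appears only in F's list, so F = 6.
The 7 still-open variables draw from only 7 values {7, 8, 9, 10, 11, 12, 13}, so each is used; only C can be 9, hence C = 9.
The 6 still-open variables together cover exactly {7, 8, 10, 11, 12, 13} — 6 values for 6 variables — and 12 appears only in H's list, so H = 12.
Among the 5 still-open variables, 7 fits only B (and all 5 values in {7, 8, 10, 11, 13} must be used), so B = 7.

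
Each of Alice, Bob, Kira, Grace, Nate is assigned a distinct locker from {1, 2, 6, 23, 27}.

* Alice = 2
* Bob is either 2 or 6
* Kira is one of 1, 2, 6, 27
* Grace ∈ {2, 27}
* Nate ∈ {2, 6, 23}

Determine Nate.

23

Alice has just one choice, so Alice = 2. Strike 2 from Bob, Kira, Grace, Nate.
Bob's domain is down to {6}, so Bob = 6. So Kira, Nate can't be 6.
So Nate = 23.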